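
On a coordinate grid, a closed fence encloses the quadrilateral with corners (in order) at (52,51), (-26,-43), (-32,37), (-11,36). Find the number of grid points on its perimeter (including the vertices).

Summing gcd(|Δx|,|Δy|) over the edges gives the boundary count: gcd(78,94) + gcd(6,80) + gcd(21,1) + gcd(63,15) = 2+2+1+3 = 8.

8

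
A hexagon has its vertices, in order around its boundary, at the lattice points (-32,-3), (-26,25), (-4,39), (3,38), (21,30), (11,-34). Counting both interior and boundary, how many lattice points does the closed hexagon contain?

Using the shoelace formula, 2A = |((-32)·25 − (-26)·(-3)) + ((-26)·39 − (-4)·25) + ((-4)·38 − 3·39) + (3·30 − 21·38) + (21·(-34) − 11·30) + (11·(-3) − (-32)·(-34))| = 4934, so the area is 2467.
Summing gcd(|Δx|,|Δy|) over the edges gives the boundary count: gcd(6,28) + gcd(22,14) + gcd(7,1) + gcd(18,8) + gcd(10,64) + gcd(43,31) = 2+2+1+2+2+1 = 10.
Pick's theorem gives I = A − B/2 + 1 = 2467 − 10/2 + 1 = 2463, so the closed region contains I + B = 2463 + 10 = 2473 lattice points.

2473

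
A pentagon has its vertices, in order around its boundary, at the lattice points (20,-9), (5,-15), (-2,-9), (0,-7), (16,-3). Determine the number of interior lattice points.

139

By the shoelace formula, twice the signed area is |(20·(-15) − 5·(-9)) + (5·(-9) − (-2)·(-15)) + ((-2)·(-7) − 0·(-9)) + (0·(-3) − 16·(-7)) + (16·(-9) − 20·(-3))| = 288, so the area is 144.
Summing gcd(|Δx|,|Δy|) over the edges gives the boundary count: gcd(15,6) + gcd(7,6) + gcd(2,2) + gcd(16,4) + gcd(4,6) = 3+1+2+4+2 = 12.
By Pick's theorem A = I + B/2 − 1, so I = 144 − 12/2 + 1 = 139.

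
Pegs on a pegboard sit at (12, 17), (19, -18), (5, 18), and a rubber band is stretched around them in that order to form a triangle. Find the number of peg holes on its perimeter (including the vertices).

10

Summing gcd(|Δx|,|Δy|) over the edges gives the boundary count: gcd(7,35) + gcd(14,36) + gcd(7,1) = 7+2+1 = 10.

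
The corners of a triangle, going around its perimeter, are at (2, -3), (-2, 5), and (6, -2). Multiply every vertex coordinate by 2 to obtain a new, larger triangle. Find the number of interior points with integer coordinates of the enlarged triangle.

The shoelace formula gives twice the area as |(2·5 − (-2)·(-3)) + ((-2)·(-2) − 6·5) + (6·(-3) − 2·(-2))| = 36, so the area is 18.
The number of boundary lattice points is Σ gcd(|Δx|,|Δy|) = gcd(4,8) + gcd(8,7) + gcd(4,1) = 4+1+1 = 6.
Scaling by 2 multiplies the area by 2² = 4 (so the new area is 72) and multiplies the boundary lattice-point count by 2, giving 12.
By Pick's theorem, the interior count of the dilated polygon is 72 − 12/2 + 1 = 67.

67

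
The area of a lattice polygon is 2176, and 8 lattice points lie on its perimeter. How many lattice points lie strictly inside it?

2173

From Pick's theorem, I = A − B/2 + 1 = 2176 − 8/2 + 1 = 2173.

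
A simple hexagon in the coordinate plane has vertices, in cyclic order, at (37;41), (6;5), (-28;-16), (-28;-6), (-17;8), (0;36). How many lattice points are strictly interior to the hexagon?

1277

By the shoelace formula, twice the signed area is |(37·5 − 6·41) + (6·(-16) − (-28)·5) + ((-28)·(-6) − (-28)·(-16)) + ((-28)·8 − (-17)·(-6)) + ((-17)·36 − 0·8) + (0·41 − 37·36)| = 2567, so the area is 1283.5.
The number of boundary lattice points is Σ gcd(|Δx|,|Δy|) = gcd(31,36) + gcd(34,21) + gcd(0,10) + gcd(11,14) + gcd(17,28) + gcd(37,5) = 1+1+10+1+1+1 = 15.
By Pick's theorem A = I + B/2 − 1, so I = 1283.5 − 15/2 + 1 = 1277.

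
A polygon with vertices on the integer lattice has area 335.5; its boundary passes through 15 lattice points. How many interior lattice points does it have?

Pick's theorem A = I + B/2 − 1 rearranges to I = A − B/2 + 1 = 335.5 − 15/2 + 1 = 329.

329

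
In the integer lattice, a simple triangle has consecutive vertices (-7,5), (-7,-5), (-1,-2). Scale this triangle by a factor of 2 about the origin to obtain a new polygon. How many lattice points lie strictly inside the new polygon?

Using the shoelace formula, 2A = |[(-7)·(-5) − (-7)·5] + [(-7)·(-2) − (-1)·(-5)] + [(-1)·5 − (-7)·(-2)]| = 60, so the area is 30.
Along each edge there are gcd(|Δx|,|Δy|)+1 lattice points, so counting each shared vertex once the boundary has gcd(0,10) + gcd(6,3) + gcd(6,7) = 10+3+1 = 14.
Scaling by 2 multiplies the area by 2² = 4 (so the new area is 120) and multiplies the boundary lattice-point count by 2, giving 28.
By Pick's theorem, the interior count of the dilated polygon is 120 − 28/2 + 1 = 107.

107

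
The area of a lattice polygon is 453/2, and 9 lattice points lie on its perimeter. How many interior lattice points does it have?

Pick's theorem A = I + B/2 − 1 rearranges to I = A − B/2 + 1 = 453/2 − 9/2 + 1 = 223.

223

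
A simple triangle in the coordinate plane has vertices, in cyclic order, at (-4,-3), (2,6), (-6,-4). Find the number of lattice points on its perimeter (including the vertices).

Summing gcd(|Δx|,|Δy|) over the edges gives the boundary count: gcd(6,9) + gcd(8,10) + gcd(2,1) = 3+2+1 = 6.

6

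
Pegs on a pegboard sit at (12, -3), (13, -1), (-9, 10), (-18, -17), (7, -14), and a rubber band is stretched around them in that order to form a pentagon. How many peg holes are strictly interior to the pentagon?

By the shoelace formula, twice the signed area is |[12·(-1) − 13·(-3)] + [13·10 − (-9)·(-1)] + [(-9)·(-17) − (-18)·10] + [(-18)·(-14) − 7·(-17)] + [7·(-3) − 12·(-14)]| = 999, so the area is 499.5.
Summing gcd(|Δx|,|Δy|) over the edges gives the boundary count: gcd(1,2) + gcd(22,11) + gcd(9,27) + gcd(25,3) + gcd(5,11) = 1+11+9+1+1 = 23.
Pick's theorem gives I = A − B/2 + 1 = 499.5 − 23/2 + 1 = 489.

489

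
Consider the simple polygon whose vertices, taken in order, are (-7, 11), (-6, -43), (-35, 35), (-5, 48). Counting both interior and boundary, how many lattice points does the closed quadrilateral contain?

1289

By the shoelace formula, twice the signed area is |[(-7)·(-43) − (-6)·11] + [(-6)·35 − (-35)·(-43)] + [(-35)·48 − (-5)·35] + [(-5)·11 − (-7)·48]| = 2572, so the area is 1286.
The number of boundary lattice points is Σ gcd(|Δx|,|Δy|) = gcd(1,54) + gcd(29,78) + gcd(30,13) + gcd(2,37) = 1+1+1+1 = 4.
Pick's theorem gives I = A − B/2 + 1 = 1286 − 4/2 + 1 = 1285, so the closed region contains I + B = 1285 + 4 = 1289 lattice points.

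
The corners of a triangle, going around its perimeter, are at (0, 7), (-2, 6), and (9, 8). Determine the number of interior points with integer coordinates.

By the shoelace formula, twice the signed area is |[0·6 − (-2)·7] + [(-2)·8 − 9·6] + [9·7 − 0·8]| = 7, so the area is 3.5.
The number of boundary lattice points is Σ gcd(|Δx|,|Δy|) = gcd(2,1) + gcd(11,2) + gcd(9,1) = 1+1+1 = 3.
By Pick's theorem A = I + B/2 − 1, so I = 3.5 − 3/2 + 1 = 3.

3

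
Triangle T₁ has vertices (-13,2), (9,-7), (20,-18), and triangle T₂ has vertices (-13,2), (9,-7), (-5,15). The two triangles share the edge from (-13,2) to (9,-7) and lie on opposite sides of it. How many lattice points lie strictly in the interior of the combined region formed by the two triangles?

244

The union is the simple quadrilateral with vertices (-13,2), (20,-18), (9,-7), (-5,15) in order.
By the shoelace formula, twice the signed area is |((-13)·(-18) − 20·2) + (20·(-7) − 9·(-18)) + (9·15 − (-5)·(-7)) + ((-5)·2 − (-13)·15)| = 501, so the area is 250.5.
Along each edge there are gcd(|Δx|,|Δy|)+1 lattice points, so counting each shared vertex once the boundary has gcd(33,20) + gcd(11,11) + gcd(14,22) + gcd(8,13) = 1+11+2+1 = 15.
By Pick's theorem I = A − B/2 + 1 = 250.5 − 15/2 + 1 = 244.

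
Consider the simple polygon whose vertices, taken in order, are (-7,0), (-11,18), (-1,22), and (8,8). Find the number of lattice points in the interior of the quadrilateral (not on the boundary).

237

By the shoelace formula, twice the signed area is |((-7)·18 − (-11)·0) + ((-11)·22 − (-1)·18) + ((-1)·8 − 8·22) + (8·0 − (-7)·8)| = 478, so the area is 239.
Summing gcd(|Δx|,|Δy|) over the edges gives the boundary count: gcd(4,18) + gcd(10,4) + gcd(9,14) + gcd(15,8) = 2+2+1+1 = 6.
By Pick's theorem A = I + B/2 − 1, so I = 239 − 6/2 + 1 = 237.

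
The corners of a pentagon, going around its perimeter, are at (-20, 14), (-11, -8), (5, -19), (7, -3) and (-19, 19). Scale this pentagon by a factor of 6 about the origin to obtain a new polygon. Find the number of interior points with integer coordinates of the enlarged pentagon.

15658

Using the shoelace formula, 2A = |[(-20)·(-8) − (-11)·14] + [(-11)·(-19) − 5·(-8)] + [5·(-3) − 7·(-19)] + [7·19 − (-19)·(-3)] + [(-19)·14 − (-20)·19]| = 871, so the area is 871/2.
The number of boundary lattice points is Σ gcd(|Δx|,|Δy|) = gcd(9,22) + gcd(16,11) + gcd(2,16) + gcd(26,22) + gcd(1,5) = 1+1+2+2+1 = 7.
Scaling by 6 multiplies the area by 6² = 36 (so the new area is 15678) and multiplies the boundary lattice-point count by 6, giving 42.
By Pick's theorem, the interior count of the dilated polygon is 15678 − 42/2 + 1 = 15658.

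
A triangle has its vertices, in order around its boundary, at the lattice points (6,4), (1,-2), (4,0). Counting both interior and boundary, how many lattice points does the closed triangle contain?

7

The shoelace formula gives twice the area as |[6·(-2) − 1·4] + [1·0 − 4·(-2)] + [4·4 − 6·0]| = 8, so the area is 4.
Along each edge there are gcd(|Δx|,|Δy|)+1 lattice points, so counting each shared vertex once the boundary has gcd(5,6) + gcd(3,2) + gcd(2,4) = 1+1+2 = 4.
Pick's theorem gives I = A − B/2 + 1 = 4 − 4/2 + 1 = 3, so the closed region contains I + B = 3 + 4 = 7 lattice points.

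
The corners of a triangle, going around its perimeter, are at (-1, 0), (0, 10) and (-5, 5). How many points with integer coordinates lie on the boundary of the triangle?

7

Along each edge there are gcd(|Δx|,|Δy|)+1 lattice points, so counting each shared vertex once the boundary has gcd(1,10) + gcd(5,5) + gcd(4,5) = 1+5+1 = 7.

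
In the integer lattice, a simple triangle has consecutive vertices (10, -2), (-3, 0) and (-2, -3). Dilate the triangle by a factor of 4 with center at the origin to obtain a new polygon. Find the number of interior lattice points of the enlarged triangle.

291

The shoelace formula gives twice the area as |[10·0 − (-3)·(-2)] + [(-3)·(-3) − (-2)·0] + [(-2)·(-2) − 10·(-3)]| = 37, so the area is 18.5.
Along each edge there are gcd(|Δx|,|Δy|)+1 lattice points, so counting each shared vertex once the boundary has gcd(13,2) + gcd(1,3) + gcd(12,1) = 1+1+1 = 3.
Scaling by 4 multiplies the area by 4² = 16 (so the new area is 296) and multiplies the boundary lattice-point count by 4, giving 12.
By Pick's theorem, the interior count of the dilated polygon is 296 − 12/2 + 1 = 291.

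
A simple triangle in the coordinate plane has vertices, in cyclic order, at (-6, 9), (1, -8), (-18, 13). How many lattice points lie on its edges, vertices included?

6

Along each edge there are gcd(|Δx|,|Δy|)+1 lattice points, so counting each shared vertex once the boundary has gcd(7,17) + gcd(19,21) + gcd(12,4) = 1+1+4 = 6.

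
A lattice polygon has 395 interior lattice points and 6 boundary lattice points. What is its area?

397

Pick's theorem states A = I + B/2 − 1, so A = 395 + 6/2 − 1 = 397.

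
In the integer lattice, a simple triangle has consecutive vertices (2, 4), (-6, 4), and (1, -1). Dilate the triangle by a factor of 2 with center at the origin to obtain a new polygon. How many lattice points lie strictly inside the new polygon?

By the shoelace formula, twice the signed area is |[2·4 − (-6)·4] + [(-6)·(-1) − 1·4] + [1·4 − 2·(-1)]| = 40, so the area is 20.
Along each edge there are gcd(|Δx|,|Δy|)+1 lattice points, so counting each shared vertex once the boundary has gcd(8,0) + gcd(7,5) + gcd(1,5) = 8+1+1 = 10.
Scaling by 2 multiplies the area by 2² = 4 (so the new area is 80) and multiplies the boundary lattice-point count by 2, giving 20.
By Pick's theorem, the interior count of the dilated polygon is 80 − 20/2 + 1 = 71.

71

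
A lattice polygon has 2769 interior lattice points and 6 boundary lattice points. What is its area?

Pick's theorem states A = I + B/2 − 1, so A = 2769 + 6/2 − 1 = 2771.

2771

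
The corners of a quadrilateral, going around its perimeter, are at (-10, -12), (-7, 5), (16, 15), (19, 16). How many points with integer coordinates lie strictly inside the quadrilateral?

The shoelace formula gives twice the area as |((-10)·5 − (-7)·(-12)) + ((-7)·15 − 16·5) + (16·16 − 19·15) + (19·(-12) − (-10)·16)| = 416, so the area is 208.
Along each edge there are gcd(|Δx|,|Δy|)+1 lattice points, so counting each shared vertex once the boundary has gcd(3,17) + gcd(23,10) + gcd(3,1) + gcd(29,28) = 1+1+1+1 = 4.
By Pick's theorem A = I + B/2 − 1, so I = 208 − 4/2 + 1 = 207.

207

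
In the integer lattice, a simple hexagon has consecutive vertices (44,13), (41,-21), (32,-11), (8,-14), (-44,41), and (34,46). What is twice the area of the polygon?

By the shoelace formula, twice the signed area is |[44·(-21) − 41·13] + [41·(-11) − 32·(-21)] + [32·(-14) − 8·(-11)] + [8·41 − (-44)·(-14)] + [(-44)·46 − 34·41] + [34·13 − 44·46]| = 6884, so the area is 3442.

6884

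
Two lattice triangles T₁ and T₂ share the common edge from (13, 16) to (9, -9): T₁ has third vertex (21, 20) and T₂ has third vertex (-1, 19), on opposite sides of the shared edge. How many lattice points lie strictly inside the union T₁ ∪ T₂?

270

The union is the simple quadrilateral with vertices (13, 16), (21, 20), (9, -9), (-1, 19) in order.
By the shoelace formula, twice the signed area is |(13·20 − 21·16) + (21·(-9) − 9·20) + (9·19 − (-1)·(-9)) + ((-1)·16 − 13·19)| = 546, so the area is 273.
Along each edge there are gcd(|Δx|,|Δy|)+1 lattice points, so counting each shared vertex once the boundary has gcd(8,4) + gcd(12,29) + gcd(10,28) + gcd(14,3) = 4+1+2+1 = 8.
By Pick's theorem I = A − B/2 + 1 = 273 − 8/2 + 1 = 270.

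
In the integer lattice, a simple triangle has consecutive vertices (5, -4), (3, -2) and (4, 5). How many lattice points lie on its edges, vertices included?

4

The number of boundary lattice points is Σ gcd(|Δx|,|Δy|) = gcd(2,2) + gcd(1,7) + gcd(1,9) = 2+1+1 = 4.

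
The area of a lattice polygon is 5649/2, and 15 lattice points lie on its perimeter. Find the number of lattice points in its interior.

Pick's theorem A = I + B/2 − 1 rearranges to I = A − B/2 + 1 = 5649/2 − 15/2 + 1 = 2818.

2818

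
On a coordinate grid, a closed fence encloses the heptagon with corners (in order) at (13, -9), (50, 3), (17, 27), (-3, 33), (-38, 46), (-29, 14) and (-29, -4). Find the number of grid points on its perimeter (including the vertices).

The number of boundary lattice points is Σ gcd(|Δx|,|Δy|) = gcd(37,12) + gcd(33,24) + gcd(20,6) + gcd(35,13) + gcd(9,32) + gcd(0,18) + gcd(42,5) = 1+3+2+1+1+18+1 = 27.

27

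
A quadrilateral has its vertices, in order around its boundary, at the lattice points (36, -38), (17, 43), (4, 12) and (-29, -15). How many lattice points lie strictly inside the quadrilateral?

2076

By the shoelace formula, twice the signed area is |(36·43 − 17·(-38)) + (17·12 − 4·43) + (4·(-15) − (-29)·12) + ((-29)·(-38) − 36·(-15))| = 4156, so the area is 2078.
Summing gcd(|Δx|,|Δy|) over the edges gives the boundary count: gcd(19,81) + gcd(13,31) + gcd(33,27) + gcd(65,23) = 1+1+3+1 = 6.
Pick's theorem gives I = A − B/2 + 1 = 2078 − 6/2 + 1 = 2076.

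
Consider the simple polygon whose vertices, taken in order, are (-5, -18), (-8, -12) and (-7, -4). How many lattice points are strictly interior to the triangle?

13

The shoelace formula gives twice the area as |[(-5)·(-12) − (-8)·(-18)] + [(-8)·(-4) − (-7)·(-12)] + [(-7)·(-18) − (-5)·(-4)]| = 30, so the area is 15.
The number of boundary lattice points is Σ gcd(|Δx|,|Δy|) = gcd(3,6) + gcd(1,8) + gcd(2,14) = 3+1+2 = 6.
By Pick's theorem A = I + B/2 − 1, so I = 15 − 6/2 + 1 = 13.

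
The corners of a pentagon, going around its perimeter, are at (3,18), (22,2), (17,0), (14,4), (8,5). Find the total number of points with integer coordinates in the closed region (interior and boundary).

98

By the shoelace formula, twice the signed area is |(3·2 − 22·18) + (22·0 − 17·2) + (17·4 − 14·0) + (14·5 − 8·4) + (8·18 − 3·5)| = 189, so the area is 189/2.
Along each edge there are gcd(|Δx|,|Δy|)+1 lattice points, so counting each shared vertex once the boundary has gcd(19,16) + gcd(5,2) + gcd(3,4) + gcd(6,1) + gcd(5,13) = 1+1+1+1+1 = 5.
Pick's theorem gives I = A − B/2 + 1 = 189/2 − 5/2 + 1 = 93, so the closed region contains I + B = 93 + 5 = 98 lattice points.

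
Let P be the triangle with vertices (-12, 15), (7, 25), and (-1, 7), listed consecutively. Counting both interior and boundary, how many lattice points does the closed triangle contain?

134

Using the shoelace formula, 2A = |((-12)·25 − 7·15) + (7·7 − (-1)·25) + ((-1)·15 − (-12)·7)| = 262, so the area is 131.
Summing gcd(|Δx|,|Δy|) over the edges gives the boundary count: gcd(19,10) + gcd(8,18) + gcd(11,8) = 1+2+1 = 4.
Pick's theorem gives I = A − B/2 + 1 = 131 − 4/2 + 1 = 130, so the closed region contains I + B = 130 + 4 = 134 lattice points.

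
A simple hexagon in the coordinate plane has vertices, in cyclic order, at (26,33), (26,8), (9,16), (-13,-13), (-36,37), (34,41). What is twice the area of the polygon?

3842

Using the shoelace formula, 2A = |(26·8 − 26·33) + (26·16 − 9·8) + (9·(-13) − (-13)·16) + ((-13)·37 − (-36)·(-13)) + ((-36)·41 − 34·37) + (34·33 − 26·41)| = 3842, so the area is 1921.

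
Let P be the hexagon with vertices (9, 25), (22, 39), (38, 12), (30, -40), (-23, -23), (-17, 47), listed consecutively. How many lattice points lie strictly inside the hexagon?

3609

By the shoelace formula, twice the signed area is |(9·39 − 22·25) + (22·12 − 38·39) + (38·(-40) − 30·12) + (30·(-23) − (-23)·(-40)) + ((-23)·47 − (-17)·(-23)) + ((-17)·25 − 9·47)| = 7227, so the area is 7227/2.
Along each edge there are gcd(|Δx|,|Δy|)+1 lattice points, so counting each shared vertex once the boundary has gcd(13,14) + gcd(16,27) + gcd(8,52) + gcd(53,17) + gcd(6,70) + gcd(26,22) = 1+1+4+1+2+2 = 11.
Pick's theorem gives I = A − B/2 + 1 = 7227/2 − 11/2 + 1 = 3609.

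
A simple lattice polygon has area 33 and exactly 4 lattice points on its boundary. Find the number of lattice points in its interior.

From Pick's theorem, I = A − B/2 + 1 = 33 − 4/2 + 1 = 32.

32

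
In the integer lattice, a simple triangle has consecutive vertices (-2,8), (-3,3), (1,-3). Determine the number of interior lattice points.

12

By the shoelace formula, twice the signed area is |[(-2)·3 − (-3)·8] + [(-3)·(-3) − 1·3] + [1·8 − (-2)·(-3)]| = 26, so the area is 13.
The number of boundary lattice points is Σ gcd(|Δx|,|Δy|) = gcd(1,5) + gcd(4,6) + gcd(3,11) = 1+2+1 = 4.
By Pick's theorem A = I + B/2 − 1, so I = 13 − 4/2 + 1 = 12.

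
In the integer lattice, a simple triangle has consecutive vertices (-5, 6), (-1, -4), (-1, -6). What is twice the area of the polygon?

By the shoelace formula, twice the signed area is |[(-5)·(-4) − (-1)·6] + [(-1)·(-6) − (-1)·(-4)] + [(-1)·6 − (-5)·(-6)]| = 8, so the area is 4.

8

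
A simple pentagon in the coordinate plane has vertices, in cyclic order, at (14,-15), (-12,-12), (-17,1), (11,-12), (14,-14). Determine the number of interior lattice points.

184

By the shoelace formula, twice the signed area is |[14·(-12) − (-12)·(-15)] + [(-12)·1 − (-17)·(-12)] + [(-17)·(-12) − 11·1] + [11·(-14) − 14·(-12)] + [14·(-15) − 14·(-14)]| = 371, so the area is 185.5.
The number of boundary lattice points is Σ gcd(|Δx|,|Δy|) = gcd(26,3) + gcd(5,13) + gcd(28,13) + gcd(3,2) + gcd(0,1) = 1+1+1+1+1 = 5.
Pick's theorem gives I = A − B/2 + 1 = 185.5 − 5/2 + 1 = 184.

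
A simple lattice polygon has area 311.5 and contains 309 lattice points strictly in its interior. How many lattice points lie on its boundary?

7

Pick's theorem gives A = I + B/2 − 1, so B = 2(A − I + 1) = 2(311.5 − 309 + 1) = 7.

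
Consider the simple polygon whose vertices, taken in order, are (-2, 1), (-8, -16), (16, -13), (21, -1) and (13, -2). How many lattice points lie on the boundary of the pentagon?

The number of boundary lattice points is Σ gcd(|Δx|,|Δy|) = gcd(6,17) + gcd(24,3) + gcd(5,12) + gcd(8,1) + gcd(15,3) = 1+3+1+1+3 = 9.

9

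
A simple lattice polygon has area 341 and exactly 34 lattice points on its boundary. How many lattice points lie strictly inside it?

325

From Pick's theorem, I = A − B/2 + 1 = 341 − 34/2 + 1 = 325.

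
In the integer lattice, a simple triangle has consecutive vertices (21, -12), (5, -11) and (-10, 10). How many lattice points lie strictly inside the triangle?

159

By the shoelace formula, twice the signed area is |[21·(-11) − 5·(-12)] + [5·10 − (-10)·(-11)] + [(-10)·(-12) − 21·10]| = 321, so the area is 321/2.
Summing gcd(|Δx|,|Δy|) over the edges gives the boundary count: gcd(16,1) + gcd(15,21) + gcd(31,22) = 1+3+1 = 5.
Pick's theorem gives I = A − B/2 + 1 = 321/2 − 5/2 + 1 = 159.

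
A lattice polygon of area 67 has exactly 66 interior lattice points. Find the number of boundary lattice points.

Pick's theorem gives A = I + B/2 − 1, so B = 2(A − I + 1) = 2(67 − 66 + 1) = 4.

4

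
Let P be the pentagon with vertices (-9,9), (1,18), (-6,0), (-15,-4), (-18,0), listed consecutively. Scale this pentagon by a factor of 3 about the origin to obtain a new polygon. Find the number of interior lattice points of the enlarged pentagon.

1210

By the shoelace formula, twice the signed area is |((-9)·18 − 1·9) + (1·0 − (-6)·18) + ((-6)·(-4) − (-15)·0) + ((-15)·0 − (-18)·(-4)) + ((-18)·9 − (-9)·0)| = 273, so the area is 136.5.
Along each edge there are gcd(|Δx|,|Δy|)+1 lattice points, so counting each shared vertex once the boundary has gcd(10,9) + gcd(7,18) + gcd(9,4) + gcd(3,4) + gcd(9,9) = 1+1+1+1+9 = 13.
Scaling by 3 multiplies the area by 3² = 9 (so the new area is 2457/2) and multiplies the boundary lattice-point count by 3, giving 39.
By Pick's theorem, the interior count of the dilated polygon is 2457/2 − 39/2 + 1 = 1210.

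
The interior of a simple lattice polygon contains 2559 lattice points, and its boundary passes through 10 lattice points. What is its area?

By Pick's theorem, A = I + B/2 − 1 = 2559 + 10/2 − 1 = 2563.

2563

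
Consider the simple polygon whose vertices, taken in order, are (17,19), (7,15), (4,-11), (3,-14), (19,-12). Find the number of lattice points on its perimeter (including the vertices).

7

Along each edge there are gcd(|Δx|,|Δy|)+1 lattice points, so counting each shared vertex once the boundary has gcd(10,4) + gcd(3,26) + gcd(1,3) + gcd(16,2) + gcd(2,31) = 2+1+1+2+1 = 7.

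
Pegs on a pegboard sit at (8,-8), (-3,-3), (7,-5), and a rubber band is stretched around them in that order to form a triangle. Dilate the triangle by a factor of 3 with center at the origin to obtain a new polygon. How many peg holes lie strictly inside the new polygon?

121

By the shoelace formula, twice the signed area is |[8·(-3) − (-3)·(-8)] + [(-3)·(-5) − 7·(-3)] + [7·(-8) − 8·(-5)]| = 28, so the area is 14.
Along each edge there are gcd(|Δx|,|Δy|)+1 lattice points, so counting each shared vertex once the boundary has gcd(11,5) + gcd(10,2) + gcd(1,3) = 1+2+1 = 4.
Scaling by 3 multiplies the area by 3² = 9 (so the new area is 126) and multiplies the boundary lattice-point count by 3, giving 12.
By Pick's theorem, the interior count of the dilated polygon is 126 − 12/2 + 1 = 121.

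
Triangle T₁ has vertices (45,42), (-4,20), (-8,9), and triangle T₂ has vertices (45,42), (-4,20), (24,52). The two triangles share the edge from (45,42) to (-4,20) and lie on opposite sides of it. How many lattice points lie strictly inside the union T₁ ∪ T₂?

699

The union is the simple quadrilateral with vertices (45,42), (-8,9), (-4,20), (24,52) in order.
The shoelace formula gives twice the area as |(45·9 − (-8)·42) + ((-8)·20 − (-4)·9) + ((-4)·52 − 24·20) + (24·42 − 45·52)| = 1403, so the area is 1403/2.
Summing gcd(|Δx|,|Δy|) over the edges gives the boundary count: gcd(53,33) + gcd(4,11) + gcd(28,32) + gcd(21,10) = 1+1+4+1 = 7.
By Pick's theorem I = A − B/2 + 1 = 1403/2 − 7/2 + 1 = 699.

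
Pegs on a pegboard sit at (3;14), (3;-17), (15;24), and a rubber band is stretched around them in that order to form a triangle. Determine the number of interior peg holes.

170

Using the shoelace formula, 2A = |(3·(-17) − 3·14) + (3·24 − 15·(-17)) + (15·14 − 3·24)| = 372, so the area is 186.
Summing gcd(|Δx|,|Δy|) over the edges gives the boundary count: gcd(0,31) + gcd(12,41) + gcd(12,10) = 31+1+2 = 34.
Pick's theorem gives I = A − B/2 + 1 = 186 − 34/2 + 1 = 170.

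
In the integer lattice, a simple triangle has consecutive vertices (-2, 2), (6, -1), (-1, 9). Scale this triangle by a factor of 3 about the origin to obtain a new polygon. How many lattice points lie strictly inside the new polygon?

262

Using the shoelace formula, 2A = |((-2)·(-1) − 6·2) + (6·9 − (-1)·(-1)) + ((-1)·2 − (-2)·9)| = 59, so the area is 29.5.
Summing gcd(|Δx|,|Δy|) over the edges gives the boundary count: gcd(8,3) + gcd(7,10) + gcd(1,7) = 1+1+1 = 3.
Scaling by 3 multiplies the area by 3² = 9 (so the new area is 265.5) and multiplies the boundary lattice-point count by 3, giving 9.
By Pick's theorem, the interior count of the dilated polygon is 265.5 − 9/2 + 1 = 262.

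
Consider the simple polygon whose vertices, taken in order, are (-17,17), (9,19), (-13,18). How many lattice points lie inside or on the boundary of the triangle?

By the shoelace formula, twice the signed area is |[(-17)·19 − 9·17] + [9·18 − (-13)·19] + [(-13)·17 − (-17)·18]| = 18, so the area is 9.
Summing gcd(|Δx|,|Δy|) over the edges gives the boundary count: gcd(26,2) + gcd(22,1) + gcd(4,1) = 2+1+1 = 4.
Pick's theorem gives I = A − B/2 + 1 = 9 − 4/2 + 1 = 8, so the closed region contains I + B = 8 + 4 = 12 lattice points.

12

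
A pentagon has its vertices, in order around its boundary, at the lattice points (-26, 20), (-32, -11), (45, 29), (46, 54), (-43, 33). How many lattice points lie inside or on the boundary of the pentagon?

Using the shoelace formula, 2A = |((-26)·(-11) − (-32)·20) + ((-32)·29 − 45·(-11)) + (45·54 − 46·29) + (46·33 − (-43)·54) + ((-43)·20 − (-26)·33)| = 5427, so the area is 5427/2.
The number of boundary lattice points is Σ gcd(|Δx|,|Δy|) = gcd(6,31) + gcd(77,40) + gcd(1,25) + gcd(89,21) + gcd(17,13) = 1+1+1+1+1 = 5.
Pick's theorem gives I = A − B/2 + 1 = 5427/2 − 5/2 + 1 = 2712, so the closed region contains I + B = 2712 + 5 = 2717 lattice points.

2717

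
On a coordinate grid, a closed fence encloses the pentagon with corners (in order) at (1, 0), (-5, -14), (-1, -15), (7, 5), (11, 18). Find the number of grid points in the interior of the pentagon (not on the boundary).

96

By the shoelace formula, twice the signed area is |(1·(-14) − (-5)·0) + ((-5)·(-15) − (-1)·(-14)) + ((-1)·5 − 7·(-15)) + (7·18 − 11·5) + (11·0 − 1·18)| = 200, so the area is 100.
Along each edge there are gcd(|Δx|,|Δy|)+1 lattice points, so counting each shared vertex once the boundary has gcd(6,14) + gcd(4,1) + gcd(8,20) + gcd(4,13) + gcd(10,18) = 2+1+4+1+2 = 10.
Pick's theorem gives I = A − B/2 + 1 = 100 − 10/2 + 1 = 96.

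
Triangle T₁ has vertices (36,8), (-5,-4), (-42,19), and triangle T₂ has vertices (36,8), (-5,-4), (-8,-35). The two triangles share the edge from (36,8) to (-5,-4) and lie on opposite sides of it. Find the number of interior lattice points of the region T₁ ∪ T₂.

1310

The union is the simple quadrilateral with vertices (36,8), (-42,19), (-5,-4), (-8,-35) in order.
Using the shoelace formula, 2A = |(36·19 − (-42)·8) + ((-42)·(-4) − (-5)·19) + ((-5)·(-35) − (-8)·(-4)) + ((-8)·8 − 36·(-35))| = 2622, so the area is 1311.
Along each edge there are gcd(|Δx|,|Δy|)+1 lattice points, so counting each shared vertex once the boundary has gcd(78,11) + gcd(37,23) + gcd(3,31) + gcd(44,43) = 1+1+1+1 = 4.
By Pick's theorem I = A − B/2 + 1 = 1311 − 4/2 + 1 = 1310.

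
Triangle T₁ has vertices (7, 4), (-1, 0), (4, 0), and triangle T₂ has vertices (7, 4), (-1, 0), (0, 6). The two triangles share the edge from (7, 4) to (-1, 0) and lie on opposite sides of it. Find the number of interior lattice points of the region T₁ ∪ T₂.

29

The union is the simple quadrilateral with vertices (7, 4), (4, 0), (-1, 0), (0, 6) in order.
The shoelace formula gives twice the area as |(7·0 − 4·4) + (4·0 − (-1)·0) + ((-1)·6 − 0·0) + (0·4 − 7·6)| = 64, so the area is 32.
Along each edge there are gcd(|Δx|,|Δy|)+1 lattice points, so counting each shared vertex once the boundary has gcd(3,4) + gcd(5,0) + gcd(1,6) + gcd(7,2) = 1+5+1+1 = 8.
By Pick's theorem I = A − B/2 + 1 = 32 − 8/2 + 1 = 29.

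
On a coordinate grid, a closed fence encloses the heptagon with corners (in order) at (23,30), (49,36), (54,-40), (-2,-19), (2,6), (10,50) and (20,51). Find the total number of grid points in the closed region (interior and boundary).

Using the shoelace formula, 2A = |[23·36 − 49·30] + [49·(-40) − 54·36] + [54·(-19) − (-2)·(-40)] + [(-2)·6 − 2·(-19)] + [2·50 − 10·6] + [10·51 − 20·50] + [20·30 − 23·51]| = 6649, so the area is 6649/2.
Summing gcd(|Δx|,|Δy|) over the edges gives the boundary count: gcd(26,6) + gcd(5,76) + gcd(56,21) + gcd(4,25) + gcd(8,44) + gcd(10,1) + gcd(3,21) = 2+1+7+1+4+1+3 = 19.
Pick's theorem gives I = A − B/2 + 1 = 6649/2 − 19/2 + 1 = 3316, so the closed region contains I + B = 3316 + 19 = 3335 lattice points.

3335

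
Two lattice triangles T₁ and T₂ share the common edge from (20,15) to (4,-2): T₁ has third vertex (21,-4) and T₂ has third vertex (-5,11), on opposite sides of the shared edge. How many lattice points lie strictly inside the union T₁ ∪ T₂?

The union is the simple quadrilateral with vertices (20,15), (21,-4), (4,-2), (-5,11) in order.
The shoelace formula gives twice the area as |[20·(-4) − 21·15] + [21·(-2) − 4·(-4)] + [4·11 − (-5)·(-2)] + [(-5)·15 − 20·11]| = 682, so the area is 341.
The number of boundary lattice points is Σ gcd(|Δx|,|Δy|) = gcd(1,19) + gcd(17,2) + gcd(9,13) + gcd(25,4) = 1+1+1+1 = 4.
By Pick's theorem I = A − B/2 + 1 = 341 − 4/2 + 1 = 340.

340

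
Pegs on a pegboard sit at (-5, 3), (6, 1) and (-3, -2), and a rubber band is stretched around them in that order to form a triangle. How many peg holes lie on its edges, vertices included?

5

Summing gcd(|Δx|,|Δy|) over the edges gives the boundary count: gcd(11,2) + gcd(9,3) + gcd(2,5) = 1+3+1 = 5.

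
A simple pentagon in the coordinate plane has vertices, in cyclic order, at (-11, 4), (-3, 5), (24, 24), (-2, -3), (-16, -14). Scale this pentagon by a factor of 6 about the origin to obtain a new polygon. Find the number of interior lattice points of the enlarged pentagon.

8932

Using the shoelace formula, 2A = |((-11)·5 − (-3)·4) + ((-3)·24 − 24·5) + (24·(-3) − (-2)·24) + ((-2)·(-14) − (-16)·(-3)) + ((-16)·4 − (-11)·(-14))| = 497, so the area is 497/2.
Along each edge there are gcd(|Δx|,|Δy|)+1 lattice points, so counting each shared vertex once the boundary has gcd(8,1) + gcd(27,19) + gcd(26,27) + gcd(14,11) + gcd(5,18) = 1+1+1+1+1 = 5.
Scaling by 6 multiplies the area by 6² = 36 (so the new area is 8946) and multiplies the boundary lattice-point count by 6, giving 30.
By Pick's theorem, the interior count of the dilated polygon is 8946 − 30/2 + 1 = 8932.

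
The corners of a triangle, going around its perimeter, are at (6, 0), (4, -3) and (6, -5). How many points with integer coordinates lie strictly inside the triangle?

2

The shoelace formula gives twice the area as |(6·(-3) − 4·0) + (4·(-5) − 6·(-3)) + (6·0 − 6·(-5))| = 10, so the area is 5.
The number of boundary lattice points is Σ gcd(|Δx|,|Δy|) = gcd(2,3) + gcd(2,2) + gcd(0,5) = 1+2+5 = 8.
By Pick's theorem A = I + B/2 − 1, so I = 5 − 8/2 + 1 = 2.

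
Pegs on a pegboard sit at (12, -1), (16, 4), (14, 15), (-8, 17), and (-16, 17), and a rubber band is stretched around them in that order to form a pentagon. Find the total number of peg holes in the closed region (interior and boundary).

285

By the shoelace formula, twice the signed area is |[12·4 − 16·(-1)] + [16·15 − 14·4] + [14·17 − (-8)·15] + [(-8)·17 − (-16)·17] + [(-16)·(-1) − 12·17]| = 554, so the area is 277.
The number of boundary lattice points is Σ gcd(|Δx|,|Δy|) = gcd(4,5) + gcd(2,11) + gcd(22,2) + gcd(8,0) + gcd(28,18) = 1+1+2+8+2 = 14.
Pick's theorem gives I = A − B/2 + 1 = 277 − 14/2 + 1 = 271, so the closed region contains I + B = 271 + 14 = 285 lattice points.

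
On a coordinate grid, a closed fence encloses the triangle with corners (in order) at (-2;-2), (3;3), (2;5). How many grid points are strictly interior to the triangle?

Using the shoelace formula, 2A = |[(-2)·3 − 3·(-2)] + [3·5 − 2·3] + [2·(-2) − (-2)·5]| = 15, so the area is 7.5.
Along each edge there are gcd(|Δx|,|Δy|)+1 lattice points, so counting each shared vertex once the boundary has gcd(5,5) + gcd(1,2) + gcd(4,7) = 5+1+1 = 7.
Pick's theorem gives I = A − B/2 + 1 = 7.5 − 7/2 + 1 = 5.

5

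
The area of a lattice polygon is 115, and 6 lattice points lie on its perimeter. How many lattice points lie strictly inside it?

113

From Pick's theorem, I = A − B/2 + 1 = 115 − 6/2 + 1 = 113.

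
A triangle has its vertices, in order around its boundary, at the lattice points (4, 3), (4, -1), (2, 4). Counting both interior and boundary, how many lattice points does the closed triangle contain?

8

The shoelace formula gives twice the area as |(4·(-1) − 4·3) + (4·4 − 2·(-1)) + (2·3 − 4·4)| = 8, so the area is 4.
Along each edge there are gcd(|Δx|,|Δy|)+1 lattice points, so counting each shared vertex once the boundary has gcd(0,4) + gcd(2,5) + gcd(2,1) = 4+1+1 = 6.
Pick's theorem gives I = A − B/2 + 1 = 4 − 6/2 + 1 = 2, so the closed region contains I + B = 2 + 6 = 8 lattice points.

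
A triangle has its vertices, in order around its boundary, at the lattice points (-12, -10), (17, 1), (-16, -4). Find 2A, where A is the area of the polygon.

The shoelace formula gives twice the area as |((-12)·1 − 17·(-10)) + (17·(-4) − (-16)·1) + ((-16)·(-10) − (-12)·(-4))| = 218, so the area is 109.

218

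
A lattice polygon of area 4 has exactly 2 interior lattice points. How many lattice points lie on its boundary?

6

Pick's theorem gives A = I + B/2 − 1, so B = 2(A − I + 1) = 2(4 − 2 + 1) = 6.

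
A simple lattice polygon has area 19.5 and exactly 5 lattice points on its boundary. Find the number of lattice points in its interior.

18

Pick's theorem A = I + B/2 − 1 rearranges to I = A − B/2 + 1 = 19.5 − 5/2 + 1 = 18.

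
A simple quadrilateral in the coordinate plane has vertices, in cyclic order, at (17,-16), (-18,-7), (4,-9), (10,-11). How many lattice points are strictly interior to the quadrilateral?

70

By the shoelace formula, twice the signed area is |(17·(-7) − (-18)·(-16)) + ((-18)·(-9) − 4·(-7)) + (4·(-11) − 10·(-9)) + (10·(-16) − 17·(-11))| = 144, so the area is 72.
Summing gcd(|Δx|,|Δy|) over the edges gives the boundary count: gcd(35,9) + gcd(22,2) + gcd(6,2) + gcd(7,5) = 1+2+2+1 = 6.
By Pick's theorem A = I + B/2 − 1, so I = 72 − 6/2 + 1 = 70.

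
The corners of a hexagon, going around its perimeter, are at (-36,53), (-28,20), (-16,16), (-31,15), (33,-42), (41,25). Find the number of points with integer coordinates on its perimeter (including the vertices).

15

Summing gcd(|Δx|,|Δy|) over the edges gives the boundary count: gcd(8,33) + gcd(12,4) + gcd(15,1) + gcd(64,57) + gcd(8,67) + gcd(77,28) = 1+4+1+1+1+7 = 15.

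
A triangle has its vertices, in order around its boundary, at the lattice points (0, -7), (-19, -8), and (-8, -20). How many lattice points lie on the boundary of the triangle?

3

Summing gcd(|Δx|,|Δy|) over the edges gives the boundary count: gcd(19,1) + gcd(11,12) + gcd(8,13) = 1+1+1 = 3.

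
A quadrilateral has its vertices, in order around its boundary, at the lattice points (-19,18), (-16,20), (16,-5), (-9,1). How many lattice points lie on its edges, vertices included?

The number of boundary lattice points is Σ gcd(|Δx|,|Δy|) = gcd(3,2) + gcd(32,25) + gcd(25,6) + gcd(10,17) = 1+1+1+1 = 4.

4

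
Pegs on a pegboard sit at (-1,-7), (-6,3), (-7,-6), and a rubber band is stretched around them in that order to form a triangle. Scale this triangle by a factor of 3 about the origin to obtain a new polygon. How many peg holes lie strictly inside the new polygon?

By the shoelace formula, twice the signed area is |[(-1)·3 − (-6)·(-7)] + [(-6)·(-6) − (-7)·3] + [(-7)·(-7) − (-1)·(-6)]| = 55, so the area is 27.5.
The number of boundary lattice points is Σ gcd(|Δx|,|Δy|) = gcd(5,10) + gcd(1,9) + gcd(6,1) = 5+1+1 = 7.
Scaling by 3 multiplies the area by 3² = 9 (so the new area is 247.5) and multiplies the boundary lattice-point count by 3, giving 21.
By Pick's theorem, the interior count of the dilated polygon is 247.5 − 21/2 + 1 = 238.

238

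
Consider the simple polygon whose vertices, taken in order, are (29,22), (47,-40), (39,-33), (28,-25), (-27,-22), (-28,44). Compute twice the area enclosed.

7223

By the shoelace formula, twice the signed area is |(29·(-40) − 47·22) + (47·(-33) − 39·(-40)) + (39·(-25) − 28·(-33)) + (28·(-22) − (-27)·(-25)) + ((-27)·44 − (-28)·(-22)) + ((-28)·22 − 29·44)| = 7223, so the area is 7223/2.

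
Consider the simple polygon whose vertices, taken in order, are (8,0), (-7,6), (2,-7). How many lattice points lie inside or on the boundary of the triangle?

74

The shoelace formula gives twice the area as |[8·6 − (-7)·0] + [(-7)·(-7) − 2·6] + [2·0 − 8·(-7)]| = 141, so the area is 141/2.
Along each edge there are gcd(|Δx|,|Δy|)+1 lattice points, so counting each shared vertex once the boundary has gcd(15,6) + gcd(9,13) + gcd(6,7) = 3+1+1 = 5.
Pick's theorem gives I = A − B/2 + 1 = 141/2 − 5/2 + 1 = 69, so the closed region contains I + B = 69 + 5 = 74 lattice points.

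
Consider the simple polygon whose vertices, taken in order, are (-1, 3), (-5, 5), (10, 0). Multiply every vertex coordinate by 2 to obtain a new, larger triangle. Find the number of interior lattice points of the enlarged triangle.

13

The shoelace formula gives twice the area as |[(-1)·5 − (-5)·3] + [(-5)·0 − 10·5] + [10·3 − (-1)·0]| = 10, so the area is 5.
The number of boundary lattice points is Σ gcd(|Δx|,|Δy|) = gcd(4,2) + gcd(15,5) + gcd(11,3) = 2+5+1 = 8.
Scaling by 2 multiplies the area by 2² = 4 (so the new area is 20) and multiplies the boundary lattice-point count by 2, giving 16.
By Pick's theorem, the interior count of the dilated polygon is 20 − 16/2 + 1 = 13.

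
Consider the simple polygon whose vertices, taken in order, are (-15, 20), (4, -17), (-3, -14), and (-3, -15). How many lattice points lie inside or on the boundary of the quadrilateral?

110

The shoelace formula gives twice the area as |((-15)·(-17) − 4·20) + (4·(-14) − (-3)·(-17)) + ((-3)·(-15) − (-3)·(-14)) + ((-3)·20 − (-15)·(-15))| = 214, so the area is 107.
The number of boundary lattice points is Σ gcd(|Δx|,|Δy|) = gcd(19,37) + gcd(7,3) + gcd(0,1) + gcd(12,35) = 1+1+1+1 = 4.
Pick's theorem gives I = A − B/2 + 1 = 107 − 4/2 + 1 = 106, so the closed region contains I + B = 106 + 4 = 110 lattice points.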